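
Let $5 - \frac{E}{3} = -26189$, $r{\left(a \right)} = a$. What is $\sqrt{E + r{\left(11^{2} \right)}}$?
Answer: $\sqrt{78703} \approx 280.54$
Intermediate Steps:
$E = 78582$ ($E = 15 - -78567 = 15 + 78567 = 78582$)
$\sqrt{E + r{\left(11^{2} \right)}} = \sqrt{78582 + 11^{2}} = \sqrt{78582 + 121} = \sqrt{78703}$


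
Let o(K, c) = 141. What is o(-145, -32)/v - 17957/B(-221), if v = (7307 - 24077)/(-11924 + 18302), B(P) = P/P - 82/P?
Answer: -11137363664/846885 ≈ -13151.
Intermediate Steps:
B(P) = 1 - 82/P
v = -2795/1063 (v = -16770/6378 = -16770*1/6378 = -2795/1063 ≈ -2.6293)
o(-145, -32)/v - 17957/B(-221) = 141/(-2795/1063) - 17957*(-221/(-82 - 221)) = 141*(-1063/2795) - 17957/((-1/221*(-303))) = -149883/2795 - 17957/303/221 = -149883/2795 - 17957*221/303 = -149883/2795 - 3968497/303 = -11137363664/846885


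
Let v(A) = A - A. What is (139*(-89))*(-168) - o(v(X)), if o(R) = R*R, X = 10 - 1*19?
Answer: 2078328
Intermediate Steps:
X = -9 (X = 10 - 19 = -9)
v(A) = 0
o(R) = R²
(139*(-89))*(-168) - o(v(X)) = (139*(-89))*(-168) - 1*0² = -12371*(-168) - 1*0 = 2078328 + 0 = 2078328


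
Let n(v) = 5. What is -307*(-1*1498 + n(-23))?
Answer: 458351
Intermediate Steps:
-307*(-1*1498 + n(-23)) = -307*(-1*1498 + 5) = -307*(-1498 + 5) = -307*(-1493) = 458351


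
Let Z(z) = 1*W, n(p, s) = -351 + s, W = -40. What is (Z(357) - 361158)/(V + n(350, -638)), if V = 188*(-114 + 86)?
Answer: 361198/6253 ≈ 57.764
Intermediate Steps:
V = -5264 (V = 188*(-28) = -5264)
Z(z) = -40 (Z(z) = 1*(-40) = -40)
(Z(357) - 361158)/(V + n(350, -638)) = (-40 - 361158)/(-5264 + (-351 - 638)) = -361198/(-5264 - 989) = -361198/(-6253) = -361198*(-1/6253) = 361198/6253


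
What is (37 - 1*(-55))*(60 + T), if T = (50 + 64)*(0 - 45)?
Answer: -466440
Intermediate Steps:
T = -5130 (T = 114*(-45) = -5130)
(37 - 1*(-55))*(60 + T) = (37 - 1*(-55))*(60 - 5130) = (37 + 55)*(-5070) = 92*(-5070) = -466440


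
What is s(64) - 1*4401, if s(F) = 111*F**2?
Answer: 450255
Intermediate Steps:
s(64) - 1*4401 = 111*64**2 - 1*4401 = 111*4096 - 4401 = 454656 - 4401 = 450255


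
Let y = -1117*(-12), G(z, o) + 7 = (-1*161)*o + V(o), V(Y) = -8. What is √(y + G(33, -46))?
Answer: √20795 ≈ 144.20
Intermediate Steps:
G(z, o) = -15 - 161*o (G(z, o) = -7 + ((-1*161)*o - 8) = -7 + (-161*o - 8) = -7 + (-8 - 161*o) = -15 - 161*o)
y = 13404
√(y + G(33, -46)) = √(13404 + (-15 - 161*(-46))) = √(13404 + (-15 + 7406)) = √(13404 + 7391) = √20795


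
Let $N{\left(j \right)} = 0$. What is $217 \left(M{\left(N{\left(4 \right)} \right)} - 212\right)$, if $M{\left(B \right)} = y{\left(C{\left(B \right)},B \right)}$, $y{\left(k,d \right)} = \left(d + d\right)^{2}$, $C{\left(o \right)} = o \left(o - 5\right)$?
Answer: $-46004$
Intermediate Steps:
$C{\left(o \right)} = o \left(-5 + o\right)$
$y{\left(k,d \right)} = 4 d^{2}$ ($y{\left(k,d \right)} = \left(2 d\right)^{2} = 4 d^{2}$)
$M{\left(B \right)} = 4 B^{2}$
$217 \left(M{\left(N{\left(4 \right)} \right)} - 212\right) = 217 \left(4 \cdot 0^{2} - 212\right) = 217 \left(4 \cdot 0 - 212\right) = 217 \left(0 - 212\right) = 217 \left(-212\right) = -46004$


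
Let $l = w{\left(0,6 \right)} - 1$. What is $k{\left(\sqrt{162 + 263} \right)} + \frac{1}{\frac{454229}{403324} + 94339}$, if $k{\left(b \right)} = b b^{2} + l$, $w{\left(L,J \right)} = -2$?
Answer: $- \frac{114148507871}{38049637065} + 2125 \sqrt{17} \approx 8758.6$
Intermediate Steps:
$l = -3$ ($l = -2 - 1 = -3$)
$k{\left(b \right)} = -3 + b^{3}$ ($k{\left(b \right)} = b b^{2} - 3 = b^{3} - 3 = -3 + b^{3}$)
$k{\left(\sqrt{162 + 263} \right)} + \frac{1}{\frac{454229}{403324} + 94339} = \left(-3 + \left(\sqrt{162 + 263}\right)^{3}\right) + \frac{1}{\frac{454229}{403324} + 94339} = \left(-3 + \left(\sqrt{425}\right)^{3}\right) + \frac{1}{454229 \cdot \frac{1}{403324} + 94339} = \left(-3 + \left(5 \sqrt{17}\right)^{3}\right) + \frac{1}{\frac{454229}{403324} + 94339} = \left(-3 + 2125 \sqrt{17}\right) + \frac{1}{\frac{38049637065}{403324}} = \left(-3 + 2125 \sqrt{17}\right) + \frac{403324}{38049637065} = - \frac{114148507871}{38049637065} + 2125 \sqrt{17}$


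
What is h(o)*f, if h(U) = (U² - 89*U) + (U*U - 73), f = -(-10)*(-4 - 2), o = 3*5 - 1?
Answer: 55620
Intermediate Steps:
o = 14 (o = 15 - 1 = 14)
f = -60 (f = -(-10)*(-6) = -5*12 = -60)
h(U) = -73 - 89*U + 2*U² (h(U) = (U² - 89*U) + (U² - 73) = (U² - 89*U) + (-73 + U²) = -73 - 89*U + 2*U²)
h(o)*f = (-73 - 89*14 + 2*14²)*(-60) = (-73 - 1246 + 2*196)*(-60) = (-73 - 1246 + 392)*(-60) = -927*(-60) = 55620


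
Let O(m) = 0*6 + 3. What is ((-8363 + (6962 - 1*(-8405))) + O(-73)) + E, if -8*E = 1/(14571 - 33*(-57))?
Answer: 922233311/131616 ≈ 7007.0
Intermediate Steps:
O(m) = 3 (O(m) = 0 + 3 = 3)
E = -1/131616 (E = -1/(8*(14571 - 33*(-57))) = -1/(8*(14571 + 1881)) = -⅛/16452 = -⅛*1/16452 = -1/131616 ≈ -7.5979e-6)
((-8363 + (6962 - 1*(-8405))) + O(-73)) + E = ((-8363 + (6962 - 1*(-8405))) + 3) - 1/131616 = ((-8363 + (6962 + 8405)) + 3) - 1/131616 = ((-8363 + 15367) + 3) - 1/131616 = (7004 + 3) - 1/131616 = 7007 - 1/131616 = 922233311/131616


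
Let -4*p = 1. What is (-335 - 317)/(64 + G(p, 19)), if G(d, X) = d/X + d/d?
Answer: -49552/4939 ≈ -10.033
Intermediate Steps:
p = -¼ (p = -¼*1 = -¼ ≈ -0.25000)
G(d, X) = 1 + d/X (G(d, X) = d/X + 1 = 1 + d/X)
(-335 - 317)/(64 + G(p, 19)) = (-335 - 317)/(64 + (19 - ¼)/19) = -652/(64 + (1/19)*(75/4)) = -652/(64 + 75/76) = -652/4939/76 = -652*76/4939 = -49552/4939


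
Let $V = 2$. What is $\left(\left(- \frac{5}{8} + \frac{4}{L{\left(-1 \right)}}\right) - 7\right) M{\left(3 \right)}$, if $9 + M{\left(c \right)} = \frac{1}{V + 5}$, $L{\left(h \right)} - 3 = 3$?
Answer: $\frac{5177}{84} \approx 61.631$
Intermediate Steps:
$L{\left(h \right)} = 6$ ($L{\left(h \right)} = 3 + 3 = 6$)
$M{\left(c \right)} = - \frac{62}{7}$ ($M{\left(c \right)} = -9 + \frac{1}{2 + 5} = -9 + \frac{1}{7} = - \frac{62}{7}$)
$\left(\left(- \frac{5}{8} + \frac{4}{L{\left(-1 \right)}}\right) - 7\right) M{\left(3 \right)} = \left(\left(- \frac{5}{8} + \frac{4}{6}\right) - 7\right) \left(- \frac{62}{7}\right) = \left(\left(\left(-5\right) \frac{1}{8} + 4 \cdot \frac{1}{6}\right) - 7\right) \left(- \frac{62}{7}\right) = \left(\left(- \frac{5}{8} + \frac{2}{3}\right) - 7\right) \left(- \frac{62}{7}\right) = \left(\frac{1}{24} - 7\right) \left(- \frac{62}{7}\right) = \left(- \frac{167}{24}\right) \left(- \frac{62}{7}\right) = \frac{5177}{84}$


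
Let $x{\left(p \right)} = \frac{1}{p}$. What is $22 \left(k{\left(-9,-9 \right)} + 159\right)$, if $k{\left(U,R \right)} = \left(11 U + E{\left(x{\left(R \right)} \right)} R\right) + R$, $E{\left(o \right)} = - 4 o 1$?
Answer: $1034$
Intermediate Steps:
$E{\left(o \right)} = - 4 o$
$k{\left(U,R \right)} = -4 + R + 11 U$ ($k{\left(U,R \right)} = \left(11 U + - \frac{4}{R} R\right) + R = \left(11 U - 4\right) + R = \left(-4 + 11 U\right) + R = -4 + R + 11 U$)
$22 \left(k{\left(-9,-9 \right)} + 159\right) = 22 \left(\left(-4 - 9 + 11 \left(-9\right)\right) + 159\right) = 22 \left(\left(-4 - 9 - 99\right) + 159\right) = 22 \left(-112 + 159\right) = 22 \cdot 47 = 1034$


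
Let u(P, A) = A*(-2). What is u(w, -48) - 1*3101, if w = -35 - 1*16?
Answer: -3005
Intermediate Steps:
w = -51 (w = -35 - 16 = -51)
u(P, A) = -2*A
u(w, -48) - 1*3101 = -2*(-48) - 1*3101 = 96 - 3101 = -3005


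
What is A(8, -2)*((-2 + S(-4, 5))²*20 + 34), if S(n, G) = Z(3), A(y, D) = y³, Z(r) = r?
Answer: 27648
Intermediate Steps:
S(n, G) = 3
A(8, -2)*((-2 + S(-4, 5))²*20 + 34) = 8³*((-2 + 3)²*20 + 34) = 512*(1²*20 + 34) = 512*(1*20 + 34) = 512*(20 + 34) = 512*54 = 27648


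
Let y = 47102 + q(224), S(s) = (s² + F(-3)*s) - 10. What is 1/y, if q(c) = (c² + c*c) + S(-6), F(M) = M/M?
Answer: 1/147474 ≈ 6.7809e-6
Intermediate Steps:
F(M) = 1
S(s) = -10 + s + s² (S(s) = (s² + 1*s) - 10 = (s² + s) - 10 = (s + s²) - 10 = -10 + s + s²)
q(c) = 20 + 2*c² (q(c) = (c² + c*c) + (-10 - 6 + (-6)²) = (c² + c²) + (-10 - 6 + 36) = 2*c² + 20 = 20 + 2*c²)
y = 147474 (y = 47102 + (20 + 2*224²) = 47102 + (20 + 2*50176) = 47102 + (20 + 100352) = 47102 + 100372 = 147474)
1/y = 1/147474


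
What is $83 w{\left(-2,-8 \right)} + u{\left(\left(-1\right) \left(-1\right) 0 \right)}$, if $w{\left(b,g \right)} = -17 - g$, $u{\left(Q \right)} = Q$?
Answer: $-747$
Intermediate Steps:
$83 w{\left(-2,-8 \right)} + u{\left(\left(-1\right) \left(-1\right) 0 \right)} = 83 \left(-17 - -8\right) + \left(-1\right) \left(-1\right) 0 = 83 \left(-17 + 8\right) + 1 \cdot 0 = 83 \left(-9\right) + 0 = -747 + 0 = -747$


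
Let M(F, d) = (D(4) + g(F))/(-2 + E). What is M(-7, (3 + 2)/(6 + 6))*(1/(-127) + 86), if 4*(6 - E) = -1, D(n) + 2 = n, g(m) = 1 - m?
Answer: 436840/2159 ≈ 202.33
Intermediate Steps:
D(n) = -2 + n
E = 25/4 (E = 6 - 1/4*(-1) = 6 + 1/4 = 25/4 ≈ 6.2500)
M(F, d) = 12/17 - 4*F/17 (M(F, d) = ((-2 + 4) + (1 - F))/(-2 + 25/4) = (2 + (1 - F))/(17/4) = (3 - F)*(4/17) = 12/17 - 4*F/17)
M(-7, (3 + 2)/(6 + 6))*(1/(-127) + 86) = (12/17 - 4/17*(-7))*(1/(-127) + 86) = (12/17 + 28/17)*(-1/127 + 86) = (40/17)*(10921/127) = 436840/2159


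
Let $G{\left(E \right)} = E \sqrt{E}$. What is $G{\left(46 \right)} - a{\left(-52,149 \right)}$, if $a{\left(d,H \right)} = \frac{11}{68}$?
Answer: $- \frac{11}{68} + 46 \sqrt{46} \approx 311.83$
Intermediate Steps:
$a{\left(d,H \right)} = \frac{11}{68}$ ($a{\left(d,H \right)} = 11 \cdot \frac{1}{68} = \frac{11}{68}$)
$G{\left(E \right)} = E^{\frac{3}{2}}$
$G{\left(46 \right)} - a{\left(-52,149 \right)} = 46^{\frac{3}{2}} - \frac{11}{68} = 46 \sqrt{46} - \frac{11}{68} = - \frac{11}{68} + 46 \sqrt{46}$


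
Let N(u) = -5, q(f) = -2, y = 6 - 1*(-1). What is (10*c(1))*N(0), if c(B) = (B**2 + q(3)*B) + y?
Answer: -300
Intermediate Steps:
y = 7 (y = 6 + 1 = 7)
c(B) = 7 + B**2 - 2*B (c(B) = (B**2 - 2*B) + 7 = 7 + B**2 - 2*B)
(10*c(1))*N(0) = (10*(7 + 1**2 - 2*1))*(-5) = (10*(7 + 1 - 2))*(-5) = (10*6)*(-5) = 60*(-5) = -300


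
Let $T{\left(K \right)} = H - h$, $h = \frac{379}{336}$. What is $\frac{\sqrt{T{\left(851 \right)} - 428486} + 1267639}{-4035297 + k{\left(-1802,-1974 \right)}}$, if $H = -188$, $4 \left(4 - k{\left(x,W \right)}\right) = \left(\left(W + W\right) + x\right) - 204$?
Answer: $- \frac{2535278}{8067609} - \frac{i \sqrt{3024731703}}{338839578} \approx -0.31425 - 0.00016231 i$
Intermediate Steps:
$h = \frac{379}{336}$ ($h = 379 \cdot \frac{1}{336} = \frac{379}{336} \approx 1.128$)
$k{\left(x,W \right)} = 55 - \frac{W}{2} - \frac{x}{4}$ ($k{\left(x,W \right)} = 4 - \frac{\left(\left(W + W\right) + x\right) - 204}{4} = 4 - \frac{\left(2 W + x\right) - 204}{4} = 4 - \frac{\left(x + 2 W\right) - 204}{4} = 4 - \frac{-204 + x + 2 W}{4} = 4 - \left(-51 + \frac{W}{2} + \frac{x}{4}\right) = 55 - \frac{W}{2} - \frac{x}{4}$)
$T{\left(K \right)} = - \frac{63547}{336}$ ($T{\left(K \right)} = -188 - \frac{379}{336} = - \frac{63547}{336}$)
$\frac{\sqrt{T{\left(851 \right)} - 428486} + 1267639}{-4035297 + k{\left(-1802,-1974 \right)}} = \frac{\sqrt{- \frac{63547}{336} - 428486} + 1267639}{-4035297 - - \frac{2985}{2}} = \frac{\sqrt{- \frac{144034843}{336}} + 1267639}{-4035297 + \left(55 + 987 + \frac{901}{2}\right)} = \frac{\frac{i \sqrt{3024731703}}{84} + 1267639}{-4035297 + \frac{2985}{2}} = \frac{1267639 + \frac{i \sqrt{3024731703}}{84}}{- \frac{8067609}{2}} = \left(1267639 + \frac{i \sqrt{3024731703}}{84}\right) \left(- \frac{2}{8067609}\right) = - \frac{2535278}{8067609} - \frac{i \sqrt{3024731703}}{338839578}$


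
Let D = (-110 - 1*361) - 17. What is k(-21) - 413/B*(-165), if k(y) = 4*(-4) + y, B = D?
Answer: -86201/488 ≈ -176.64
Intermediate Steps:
D = -488 (D = (-110 - 361) - 17 = -471 - 17 = -488)
B = -488
k(y) = -16 + y
k(-21) - 413/B*(-165) = (-16 - 21) - 413/(-488)*(-165) = -37 - 413*(-1/488)*(-165) = -37 + (413/488)*(-165) = -37 - 68145/488 = -86201/488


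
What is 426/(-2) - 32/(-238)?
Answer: -25331/119 ≈ -212.87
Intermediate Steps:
426/(-2) - 32/(-238) = 426*(-1/2) - 32*(-1/238) = -213 + 16/119 = -25331/119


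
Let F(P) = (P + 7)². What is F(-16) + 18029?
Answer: 18110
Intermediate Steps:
F(P) = (7 + P)²
F(-16) + 18029 = (7 - 16)² + 18029 = (-9)² + 18029 = 81 + 18029 = 18110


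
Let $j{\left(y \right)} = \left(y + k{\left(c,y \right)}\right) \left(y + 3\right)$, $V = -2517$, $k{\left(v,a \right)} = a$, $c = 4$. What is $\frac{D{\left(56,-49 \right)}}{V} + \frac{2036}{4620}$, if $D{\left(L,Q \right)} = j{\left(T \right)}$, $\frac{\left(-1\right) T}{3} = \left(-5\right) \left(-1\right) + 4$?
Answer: $- \frac{71909}{969045} \approx -0.074206$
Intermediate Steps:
$T = -27$ ($T = - 3 \left(\left(-5\right) \left(-1\right) + 4\right) = - 3 \left(5 + 4\right) = \left(-3\right) 9 = -27$)
$j{\left(y \right)} = 2 y \left(3 + y\right)$ ($j{\left(y \right)} = \left(y + y\right) \left(y + 3\right) = 2 y \left(3 + y\right)$)
$D{\left(L,Q \right)} = 1296$ ($D{\left(L,Q \right)} = 2 \left(-27\right) \left(3 - 27\right) = 2 \left(-27\right) \left(-24\right) = 1296$)
$\frac{D{\left(56,-49 \right)}}{V} + \frac{2036}{4620} = \frac{1296}{-2517} + \frac{2036}{4620} = 1296 \left(- \frac{1}{2517}\right) + 2036 \cdot \frac{1}{4620} = - \frac{432}{839} + \frac{509}{1155} = - \frac{71909}{969045}$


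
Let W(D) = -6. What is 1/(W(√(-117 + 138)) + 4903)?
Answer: 1/4897 ≈ 0.00020421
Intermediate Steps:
1/(W(√(-117 + 138)) + 4903) = 1/(-6 + 4903) = 1/4897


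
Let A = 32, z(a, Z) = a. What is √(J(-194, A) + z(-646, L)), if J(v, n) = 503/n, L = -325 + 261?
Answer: 9*I*√498/8 ≈ 25.105*I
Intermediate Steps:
L = -64
√(J(-194, A) + z(-646, L)) = √(503/32 - 646) = √(-20169/32) = 9*I*√498/8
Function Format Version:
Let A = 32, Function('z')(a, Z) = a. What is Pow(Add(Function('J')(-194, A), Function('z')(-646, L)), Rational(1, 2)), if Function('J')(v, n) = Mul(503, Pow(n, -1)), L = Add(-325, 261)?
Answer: Mul(Rational(9, 8), I, Pow(498, Rational(1, 2))) ≈ Mul(25.105, I)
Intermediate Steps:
L = -64
Pow(Add(Function('J')(-194, A), Function('z')(-646, L)), Rational(1, 2)) = Pow(Add(Mul(503, Pow(32, -1)), -646), Rational(1, 2)) = Pow(Add(Mul(503, Rational(1, 32)), -646), Rational(1, 2)) = Pow(Add(Rational(503, 32), -646), Rational(1, 2)) = Pow(Rational(-20169, 32), Rational(1, 2)) = Mul(Rational(9, 8), I, Pow(498, Rational(1, 2)))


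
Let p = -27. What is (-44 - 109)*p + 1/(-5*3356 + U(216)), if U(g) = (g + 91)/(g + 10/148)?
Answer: 1108234515973/268272702 ≈ 4131.0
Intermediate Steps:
U(g) = (91 + g)/(5/74 + g) (U(g) = (91 + g)/(g + 10*(1/148)) = (91 + g)/(g + 5/74) = (91 + g)/(5/74 + g))
(-44 - 109)*p + 1/(-5*3356 + U(216)) = (-44 - 109)*(-27) + 1/(-5*3356 + 74*(91 + 216)/(5 + 74*216)) = -153*(-27) + 1/(-16780 + 74*307/(5 + 15984)) = 4131 + 1/(-16780 + 74*307/15989) = 4131 + 1/(-16780 + 74*(1/15989)*307) = 4131 + 1/(-16780 + 22718/15989) = 4131 + 1/(-268272702/15989) = 4131 - 15989/268272702 = 1108234515973/268272702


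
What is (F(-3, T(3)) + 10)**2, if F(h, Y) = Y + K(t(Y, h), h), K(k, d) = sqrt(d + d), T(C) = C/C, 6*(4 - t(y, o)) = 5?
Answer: (11 + I*sqrt(6))**2 ≈ 115.0 + 53.889*I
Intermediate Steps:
t(y, o) = 19/6 (t(y, o) = 4 - 1/6*5 = 4 - 5/6 = 19/6)
T(C) = 1
K(k, d) = sqrt(2)*sqrt(d) (K(k, d) = sqrt(2*d) = sqrt(2)*sqrt(d))
F(h, Y) = Y + sqrt(2)*sqrt(h)
(F(-3, T(3)) + 10)**2 = ((1 + sqrt(2)*sqrt(-3)) + 10)**2 = ((1 + sqrt(2)*(I*sqrt(3))) + 10)**2 = ((1 + I*sqrt(6)) + 10)**2 = (11 + I*sqrt(6))**2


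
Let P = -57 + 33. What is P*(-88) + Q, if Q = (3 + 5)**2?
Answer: 2176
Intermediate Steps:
Q = 64 (Q = 8**2 = 64)
P = -24
P*(-88) + Q = -24*(-88) + 64 = 2112 + 64 = 2176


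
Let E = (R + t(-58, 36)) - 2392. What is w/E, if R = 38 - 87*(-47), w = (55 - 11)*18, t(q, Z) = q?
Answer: 264/559 ≈ 0.47227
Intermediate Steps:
w = 792 (w = 44*18 = 792)
R = 4127 (R = 38 + 4089 = 4127)
E = 1677 (E = (4127 - 58) - 2392 = 4069 - 2392 = 1677)
w/E = 792/1677 = 792*(1/1677) = 264/559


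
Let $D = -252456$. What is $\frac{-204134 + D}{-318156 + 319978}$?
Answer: $- \frac{228295}{911} \approx -250.6$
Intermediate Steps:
$\frac{-204134 + D}{-318156 + 319978} = \frac{-204134 - 252456}{-318156 + 319978} = - \frac{456590}{1822} = \left(-456590\right) \frac{1}{1822} = - \frac{228295}{911}$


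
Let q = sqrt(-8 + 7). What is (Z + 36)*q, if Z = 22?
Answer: 58*I ≈ 58.0*I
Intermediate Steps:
q = I (q = sqrt(-1) = I ≈ 1.0*I)
(Z + 36)*q = (22 + 36)*I = 58*I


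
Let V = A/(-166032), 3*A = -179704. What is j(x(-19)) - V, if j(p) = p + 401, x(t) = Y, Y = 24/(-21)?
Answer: 174114097/435834 ≈ 399.50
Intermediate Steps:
A = -179704/3 (A = (⅓)*(-179704) = -179704/3 ≈ -59901.)
Y = -8/7 (Y = 24*(-1/21) = -8/7 ≈ -1.1429)
V = 22463/62262 (V = -179704/3/(-166032) = -179704/3*(-1/166032) = 22463/62262 ≈ 0.36078)
x(t) = -8/7
j(p) = 401 + p
j(x(-19)) - V = (401 - 8/7) - 1*22463/62262 = 2799/7 - 22463/62262 = 174114097/435834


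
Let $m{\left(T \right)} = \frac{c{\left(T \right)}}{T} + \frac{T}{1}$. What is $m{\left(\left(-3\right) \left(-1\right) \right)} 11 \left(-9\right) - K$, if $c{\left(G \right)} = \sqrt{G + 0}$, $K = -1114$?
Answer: $817 - 33 \sqrt{3} \approx 759.84$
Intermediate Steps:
$c{\left(G \right)} = \sqrt{G}$
$m{\left(T \right)} = T + \frac{1}{\sqrt{T}}$ ($m{\left(T \right)} = \frac{\sqrt{T}}{T} + \frac{T}{1} = \frac{1}{\sqrt{T}} + T 1 = \frac{1}{\sqrt{T}} + T = T + \frac{1}{\sqrt{T}}$)
$m{\left(\left(-3\right) \left(-1\right) \right)} 11 \left(-9\right) - K = \left(\left(-3\right) \left(-1\right) + \frac{1}{\sqrt{\left(-3\right) \left(-1\right)}}\right) 11 \left(-9\right) - -1114 = \left(3 + \frac{1}{\sqrt{3}}\right) 11 \left(-9\right) + 1114 = \left(3 + \frac{\sqrt{3}}{3}\right) 11 \left(-9\right) + 1114 = \left(33 + \frac{11 \sqrt{3}}{3}\right) \left(-9\right) + 1114 = \left(-297 - 33 \sqrt{3}\right) + 1114 = 817 - 33 \sqrt{3}$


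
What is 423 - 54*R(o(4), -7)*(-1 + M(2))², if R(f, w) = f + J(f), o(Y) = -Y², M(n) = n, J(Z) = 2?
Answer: 1179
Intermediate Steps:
R(f, w) = 2 + f (R(f, w) = f + 2 = 2 + f)
423 - 54*R(o(4), -7)*(-1 + M(2))² = 423 - 54*(2 - 1*4²)*(-1 + 2)² = 423 - 54*(2 - 1*16)*1² = 423 - 54*(2 - 16) = 423 - (-756) = 423 - 54*(-14) = 423 + 756 = 1179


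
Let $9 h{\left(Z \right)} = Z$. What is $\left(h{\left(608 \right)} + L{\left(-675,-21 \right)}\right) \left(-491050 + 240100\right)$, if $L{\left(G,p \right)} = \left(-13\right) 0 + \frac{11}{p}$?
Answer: $- \frac{50464850}{3} \approx -1.6822 \cdot 10^{7}$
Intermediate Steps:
$h{\left(Z \right)} = \frac{Z}{9}$
$L{\left(G,p \right)} = \frac{11}{p}$ ($L{\left(G,p \right)} = 0 + \frac{11}{p} = \frac{11}{p}$)
$\left(h{\left(608 \right)} + L{\left(-675,-21 \right)}\right) \left(-491050 + 240100\right) = \left(\frac{1}{9} \cdot 608 + \frac{11}{-21}\right) \left(-491050 + 240100\right) = \left(\frac{608}{9} + 11 \left(- \frac{1}{21}\right)\right) \left(-250950\right) = \left(\frac{608}{9} - \frac{11}{21}\right) \left(-250950\right) = \frac{4223}{63} \left(-250950\right) = - \frac{50464850}{3}$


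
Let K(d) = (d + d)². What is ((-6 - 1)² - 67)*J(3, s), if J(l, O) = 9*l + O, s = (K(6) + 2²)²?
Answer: -394758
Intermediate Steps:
K(d) = 4*d² (K(d) = (2*d)² = 4*d²)
s = 21904 (s = (4*6² + 2²)² = (4*36 + 4)² = (144 + 4)² = 148² = 21904)
J(l, O) = O + 9*l
((-6 - 1)² - 67)*J(3, s) = ((-6 - 1)² - 67)*(21904 + 9*3) = ((-7)² - 67)*(21904 + 27) = (49 - 67)*21931 = -18*21931 = -394758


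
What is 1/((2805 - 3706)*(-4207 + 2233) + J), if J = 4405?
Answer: 1/1782979 ≈ 5.6086e-7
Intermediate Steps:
1/((2805 - 3706)*(-4207 + 2233) + J) = 1/((2805 - 3706)*(-4207 + 2233) + 4405) = 1/(-901*(-1974) + 4405) = 1/(1778574 + 4405) = 1/1782979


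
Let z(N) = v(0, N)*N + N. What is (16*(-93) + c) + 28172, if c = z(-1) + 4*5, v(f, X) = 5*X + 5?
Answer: 26703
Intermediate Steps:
v(f, X) = 5 + 5*X
z(N) = N + N*(5 + 5*N) (z(N) = (5 + 5*N)*N + N = N*(5 + 5*N) + N = N + N*(5 + 5*N))
c = 19 (c = -(6 + 5*(-1)) + 4*5 = -(6 - 5) + 20 = -1*1 + 20 = -1 + 20 = 19)
(16*(-93) + c) + 28172 = (16*(-93) + 19) + 28172 = (-1488 + 19) + 28172 = -1469 + 28172 = 26703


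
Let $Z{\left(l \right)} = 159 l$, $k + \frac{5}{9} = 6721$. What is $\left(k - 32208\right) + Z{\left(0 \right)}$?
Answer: $- \frac{229388}{9} \approx -25488.0$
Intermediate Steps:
$k = \frac{60484}{9}$ ($k = - \frac{5}{9} + 6721 = \frac{60484}{9} \approx 6720.4$)
$\left(k - 32208\right) + Z{\left(0 \right)} = \left(\frac{60484}{9} - 32208\right) + 159 \cdot 0 = - \frac{229388}{9} + 0 = - \frac{229388}{9}$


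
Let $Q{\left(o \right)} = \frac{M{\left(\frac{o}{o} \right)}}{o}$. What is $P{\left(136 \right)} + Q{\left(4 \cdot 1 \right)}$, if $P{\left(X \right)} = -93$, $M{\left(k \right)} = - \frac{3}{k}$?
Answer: $- \frac{375}{4} \approx -93.75$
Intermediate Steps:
$Q{\left(o \right)} = - \frac{3}{o}$ ($Q{\left(o \right)} = \frac{\left(-3\right) \frac{1}{o \frac{1}{o}}}{o} = \frac{\left(-3\right) 1^{-1}}{o} = \frac{\left(-3\right) 1}{o} = - \frac{3}{o}$)
$P{\left(136 \right)} + Q{\left(4 \cdot 1 \right)} = -93 - \frac{3}{4 \cdot 1} = -93 - \frac{3}{4} = - \frac{375}{4}$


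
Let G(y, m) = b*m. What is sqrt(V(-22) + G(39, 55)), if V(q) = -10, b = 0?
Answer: I*sqrt(10) ≈ 3.1623*I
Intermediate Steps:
G(y, m) = 0 (G(y, m) = 0*m = 0)
sqrt(V(-22) + G(39, 55)) = sqrt(-10 + 0) = sqrt(-10) = I*sqrt(10)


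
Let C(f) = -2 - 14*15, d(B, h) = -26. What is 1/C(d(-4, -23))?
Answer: -1/212 ≈ -0.0047170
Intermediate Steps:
C(f) = -212 (C(f) = -2 - 210 = -212)
1/C(d(-4, -23)) = 1/(-212) = -1/212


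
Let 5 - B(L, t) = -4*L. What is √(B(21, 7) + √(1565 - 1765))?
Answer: √(89 + 10*I*√2) ≈ 9.4635 + 0.74719*I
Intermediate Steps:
B(L, t) = 5 + 4*L (B(L, t) = 5 - (-4)*L = 5 + 4*L)
√(B(21, 7) + √(1565 - 1765)) = √((5 + 4*21) + √(1565 - 1765)) = √((5 + 84) + √(-200)) = √(89 + 10*I*√2)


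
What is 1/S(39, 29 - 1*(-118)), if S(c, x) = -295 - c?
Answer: -1/334 ≈ -0.0029940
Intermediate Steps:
1/S(39, 29 - 1*(-118)) = 1/(-295 - 1*39) = 1/(-295 - 39) = 1/(-334) = -1/334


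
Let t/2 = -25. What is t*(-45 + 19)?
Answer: 1300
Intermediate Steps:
t = -50 (t = 2*(-25) = -50)
t*(-45 + 19) = -50*(-45 + 19) = -50*(-26) = 1300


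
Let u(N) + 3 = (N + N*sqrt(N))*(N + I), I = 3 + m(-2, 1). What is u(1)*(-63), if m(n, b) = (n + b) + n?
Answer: 63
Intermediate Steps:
m(n, b) = b + 2*n (m(n, b) = (b + n) + n = b + 2*n)
I = 0 (I = 3 + (1 + 2*(-2)) = 3 + (1 - 4) = 3 - 3 = 0)
u(N) = -3 + N*(N + N**(3/2)) (u(N) = -3 + (N + N*sqrt(N))*(N + 0) = -3 + (N + N**(3/2))*N = -3 + N*(N + N**(3/2)))
u(1)*(-63) = (-3 + 1**2 + 1**(5/2))*(-63) = (-3 + 1 + 1)*(-63) = -1*(-63) = 63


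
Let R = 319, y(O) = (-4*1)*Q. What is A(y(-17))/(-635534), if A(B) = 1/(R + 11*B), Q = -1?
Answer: -1/230698842 ≈ -4.3347e-9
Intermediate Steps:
y(O) = 4 (y(O) = -4*1*(-1) = -4*(-1) = 4)
A(B) = 1/(319 + 11*B)
A(y(-17))/(-635534) = (1/(11*(29 + 4)))/(-635534) = ((1/11)/33)*(-1/635534) = ((1/11)*(1/33))*(-1/635534) = (1/363)*(-1/635534) = -1/230698842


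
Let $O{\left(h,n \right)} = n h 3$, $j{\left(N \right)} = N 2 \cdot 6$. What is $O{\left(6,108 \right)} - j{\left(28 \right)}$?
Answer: $1608$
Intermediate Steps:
$j{\left(N \right)} = 12 N$ ($j{\left(N \right)} = 2 N 6 = 12 N$)
$O{\left(h,n \right)} = 3 h n$ ($O{\left(h,n \right)} = h n 3 = 3 h n$)
$O{\left(6,108 \right)} - j{\left(28 \right)} = 3 \cdot 6 \cdot 108 - 12 \cdot 28 = 1944 - 336 = 1608$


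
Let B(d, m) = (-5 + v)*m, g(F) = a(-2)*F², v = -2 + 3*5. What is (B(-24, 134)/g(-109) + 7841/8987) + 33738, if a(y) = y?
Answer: 3602448008575/106774547 ≈ 33739.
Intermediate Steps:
v = 13 (v = -2 + 15 = 13)
g(F) = -2*F²
B(d, m) = 8*m (B(d, m) = (-5 + 13)*m = 8*m)
(B(-24, 134)/g(-109) + 7841/8987) + 33738 = ((8*134)/((-2*(-109)²)) + 7841/8987) + 33738 = (1072/((-2*11881)) + 7841*(1/8987)) + 33738 = (1072/(-23762) + 7841/8987) + 33738 = (1072*(-1/23762) + 7841/8987) + 33738 = (-536/11881 + 7841/8987) + 33738 = 88341889/106774547 + 33738 = 3602448008575/106774547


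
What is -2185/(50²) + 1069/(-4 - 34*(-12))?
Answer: 22372/12625 ≈ 1.7720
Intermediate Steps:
-2185/(50²) + 1069/(-4 - 34*(-12)) = -2185/2500 + 1069/(-4 + 408) = -2185*1/2500 + 1069/404 = -437/500 + 1069*(1/404) = -437/500 + 1069/404 = 22372/12625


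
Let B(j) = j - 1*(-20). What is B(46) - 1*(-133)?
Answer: 199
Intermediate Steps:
B(j) = 20 + j (B(j) = j + 20 = 20 + j)
B(46) - 1*(-133) = (20 + 46) - 1*(-133) = 66 + 133 = 199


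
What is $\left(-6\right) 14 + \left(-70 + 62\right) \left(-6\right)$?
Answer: $-36$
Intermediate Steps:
$\left(-6\right) 14 + \left(-70 + 62\right) \left(-6\right) = -84 - -48 = -84 + 48 = -36$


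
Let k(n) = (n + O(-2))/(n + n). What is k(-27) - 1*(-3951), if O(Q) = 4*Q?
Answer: 213389/54 ≈ 3951.6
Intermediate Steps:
k(n) = (-8 + n)/(2*n) (k(n) = (n + 4*(-2))/(n + n) = (n - 8)/((2*n)) = (-8 + n)*(1/(2*n)) = (-8 + n)/(2*n))
k(-27) - 1*(-3951) = (½)*(-8 - 27)/(-27) - 1*(-3951) = (½)*(-1/27)*(-35) + 3951 = 35/54 + 3951 = 213389/54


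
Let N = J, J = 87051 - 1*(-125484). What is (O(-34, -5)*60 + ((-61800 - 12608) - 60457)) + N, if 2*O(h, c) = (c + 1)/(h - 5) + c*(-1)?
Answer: 1011700/13 ≈ 77823.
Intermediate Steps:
O(h, c) = -c/2 + (1 + c)/(2*(-5 + h)) (O(h, c) = ((c + 1)/(h - 5) + c*(-1))/2 = ((1 + c)/(-5 + h) - c)/2 = (-c + (1 + c)/(-5 + h))/2 = -c/2 + (1 + c)/(2*(-5 + h)))
J = 212535 (J = 87051 + 125484 = 212535)
N = 212535
(O(-34, -5)*60 + ((-61800 - 12608) - 60457)) + N = (((1 + 6*(-5) - 1*(-5)*(-34))/(2*(-5 - 34)))*60 + ((-61800 - 12608) - 60457)) + 212535 = (((½)*(1 - 30 - 170)/(-39))*60 + (-74408 - 60457)) + 212535 = (((½)*(-1/39)*(-199))*60 - 134865) + 212535 = ((199/78)*60 - 134865) + 212535 = (1990/13 - 134865) + 212535 = -1751255/13 + 212535 = 1011700/13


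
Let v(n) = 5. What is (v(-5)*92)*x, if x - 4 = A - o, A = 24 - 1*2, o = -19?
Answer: 20700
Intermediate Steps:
A = 22 (A = 24 - 2 = 22)
x = 45 (x = 4 + (22 - 1*(-19)) = 4 + (22 + 19) = 4 + 41 = 45)
(v(-5)*92)*x = (5*92)*45 = 460*45 = 20700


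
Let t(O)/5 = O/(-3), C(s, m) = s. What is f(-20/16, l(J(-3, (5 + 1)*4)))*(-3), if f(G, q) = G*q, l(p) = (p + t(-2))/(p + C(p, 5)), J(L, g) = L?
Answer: -5/24 ≈ -0.20833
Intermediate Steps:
t(O) = -5*O/3 (t(O) = 5*(O/(-3)) = 5*(O*(-1/3)) = 5*(-O/3) = -5*O/3)
l(p) = (10/3 + p)/(2*p) (l(p) = (p - 5/3*(-2))/(p + p) = (p + 10/3)/((2*p)) = (10/3 + p)*(1/(2*p)) = (10/3 + p)/(2*p))
f(-20/16, l(J(-3, (5 + 1)*4)))*(-3) = ((-20/16)*((1/6)*(10 + 3*(-3))/(-3)))*(-3) = ((-20*1/16)*((1/6)*(-1/3)*(10 - 9)))*(-3) = -5*(-1)/(24*3)*(-3) = -5/4*(-1/18)*(-3) = (5/72)*(-3) = -5/24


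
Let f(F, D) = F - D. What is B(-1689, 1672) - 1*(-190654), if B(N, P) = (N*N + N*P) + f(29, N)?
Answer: 221085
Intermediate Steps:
B(N, P) = 29 + N² - N + N*P (B(N, P) = (N*N + N*P) + (29 - N) = (N² + N*P) + (29 - N) = 29 + N² - N + N*P)
B(-1689, 1672) - 1*(-190654) = (29 + (-1689)² - 1*(-1689) - 1689*1672) - 1*(-190654) = (29 + 2852721 + 1689 - 2824008) + 190654 = 30431 + 190654 = 221085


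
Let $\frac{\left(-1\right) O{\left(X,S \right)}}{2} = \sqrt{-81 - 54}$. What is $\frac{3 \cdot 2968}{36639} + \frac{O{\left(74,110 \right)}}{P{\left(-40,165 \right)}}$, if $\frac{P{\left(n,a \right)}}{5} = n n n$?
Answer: $\frac{2968}{12213} + \frac{3 i \sqrt{15}}{160000} \approx 0.24302 + 7.2618 \cdot 10^{-5} i$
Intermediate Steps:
$O{\left(X,S \right)} = - 6 i \sqrt{15}$ ($O{\left(X,S \right)} = - 2 \sqrt{-81 - 54} = - 2 \sqrt{-135} = - 2 \cdot 3 i \sqrt{15} = - 6 i \sqrt{15}$)
$P{\left(n,a \right)} = 5 n^{3}$ ($P{\left(n,a \right)} = 5 n n n = 5 n^{2} n = 5 n^{3}$)
$\frac{3 \cdot 2968}{36639} + \frac{O{\left(74,110 \right)}}{P{\left(-40,165 \right)}} = \frac{3 \cdot 2968}{36639} + \frac{\left(-6\right) i \sqrt{15}}{5 \left(-40\right)^{3}} = 8904 \cdot \frac{1}{36639} + \frac{\left(-6\right) i \sqrt{15}}{5 \left(-64000\right)} = \frac{2968}{12213} + \frac{\left(-6\right) i \sqrt{15}}{-320000} = \frac{2968}{12213} + - 6 i \sqrt{15} \left(- \frac{1}{320000}\right) = \frac{2968}{12213} + \frac{3 i \sqrt{15}}{160000}$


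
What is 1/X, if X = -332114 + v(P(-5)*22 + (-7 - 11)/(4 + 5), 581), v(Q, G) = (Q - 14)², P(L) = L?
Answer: -1/316238 ≈ -3.1622e-6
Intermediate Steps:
v(Q, G) = (-14 + Q)²
X = -316238 (X = -332114 + (-14 + (-5*22 + (-7 - 11)/(4 + 5)))² = -332114 + (-14 + (-110 - 18/9))² = -332114 + (-14 + (-110 - 18*⅑))² = -332114 + (-14 + (-110 - 2))² = -332114 + (-14 - 112)² = -332114 + (-126)² = -332114 + 15876 = -316238)
1/X = 1/(-316238) = -1/316238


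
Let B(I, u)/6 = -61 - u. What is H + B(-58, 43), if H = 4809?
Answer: 4185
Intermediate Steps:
B(I, u) = -366 - 6*u (B(I, u) = 6*(-61 - u) = -366 - 6*u)
H + B(-58, 43) = 4809 + (-366 - 6*43) = 4809 + (-366 - 258) = 4809 - 624 = 4185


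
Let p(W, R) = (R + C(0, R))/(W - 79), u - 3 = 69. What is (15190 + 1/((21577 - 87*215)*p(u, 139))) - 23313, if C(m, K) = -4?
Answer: -3149449567/387720 ≈ -8123.0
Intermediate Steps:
u = 72 (u = 3 + 69 = 72)
p(W, R) = (-4 + R)/(-79 + W) (p(W, R) = (R - 4)/(W - 79) = (-4 + R)/(-79 + W))
(15190 + 1/((21577 - 87*215)*p(u, 139))) - 23313 = (15190 + 1/((21577 - 87*215)*(((-4 + 139)/(-79 + 72))))) - 23313 = (15190 + 1/((21577 - 18705)*((135/(-7))))) - 23313 = (15190 + 1/(2872*((-⅐*135)))) - 23313 = (15190 + 1/(2872*(-135/7))) - 23313 = (15190 + (1/2872)*(-7/135)) - 23313 = (15190 - 7/387720) - 23313 = 5889466793/387720 - 23313 = -3149449567/387720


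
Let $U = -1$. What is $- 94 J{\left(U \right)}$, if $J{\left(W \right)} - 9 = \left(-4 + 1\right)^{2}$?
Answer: $-1692$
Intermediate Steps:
$J{\left(W \right)} = 18$ ($J{\left(W \right)} = 9 + \left(-4 + 1\right)^{2} = 9 + \left(-3\right)^{2} = 9 + 9 = 18$)
$- 94 J{\left(U \right)} = \left(-94\right) 18 = -1692$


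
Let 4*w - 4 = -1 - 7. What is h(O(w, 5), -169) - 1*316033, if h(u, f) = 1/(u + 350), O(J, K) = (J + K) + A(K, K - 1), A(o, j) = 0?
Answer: -111875681/354 ≈ -3.1603e+5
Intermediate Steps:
w = -1 (w = 1 + (-1 - 7)/4 = 1 + (1/4)*(-8) = 1 - 2 = -1)
O(J, K) = J + K (O(J, K) = (J + K) + 0 = J + K)
h(u, f) = 1/(350 + u)
h(O(w, 5), -169) - 1*316033 = 1/(350 + (-1 + 5)) - 1*316033 = 1/(350 + 4) - 316033 = 1/354 - 316033 = -111875681/354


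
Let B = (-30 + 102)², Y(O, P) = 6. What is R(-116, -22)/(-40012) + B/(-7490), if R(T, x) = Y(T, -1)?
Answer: -7409541/10703210 ≈ -0.69227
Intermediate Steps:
R(T, x) = 6
B = 5184 (B = 72² = 5184)
R(-116, -22)/(-40012) + B/(-7490) = 6/(-40012) + 5184/(-7490) = 6*(-1/40012) + 5184*(-1/7490) = -3/20006 - 2592/3745 = -7409541/10703210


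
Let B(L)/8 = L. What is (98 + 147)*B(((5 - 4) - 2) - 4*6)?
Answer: -49000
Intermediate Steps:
B(L) = 8*L
(98 + 147)*B(((5 - 4) - 2) - 4*6) = (98 + 147)*(8*(((5 - 4) - 2) - 4*6)) = 245*(8*((1 - 2) - 24)) = 245*(8*(-1 - 24)) = 245*(8*(-25)) = 245*(-200) = -49000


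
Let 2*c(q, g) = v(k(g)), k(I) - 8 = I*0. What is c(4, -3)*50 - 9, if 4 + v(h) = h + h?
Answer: 291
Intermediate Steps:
k(I) = 8 (k(I) = 8 + I*0 = 8 + 0 = 8)
v(h) = -4 + 2*h (v(h) = -4 + (h + h) = -4 + 2*h)
c(q, g) = 6 (c(q, g) = (-4 + 2*8)/2 = (-4 + 16)/2 = (½)*12 = 6)
c(4, -3)*50 - 9 = 6*50 - 9 = 300 - 9 = 291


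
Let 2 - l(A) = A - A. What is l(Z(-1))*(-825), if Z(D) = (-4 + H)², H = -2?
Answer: -1650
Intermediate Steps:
Z(D) = 36 (Z(D) = (-4 - 2)² = (-6)² = 36)
l(A) = 2 (l(A) = 2 - (A - A) = 2 - 1*0 = 2 + 0 = 2)
l(Z(-1))*(-825) = 2*(-825) = -1650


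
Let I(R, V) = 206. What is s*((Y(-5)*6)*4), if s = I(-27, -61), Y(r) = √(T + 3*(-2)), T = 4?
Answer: 4944*I*√2 ≈ 6991.9*I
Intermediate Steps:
Y(r) = I*√2 (Y(r) = √(4 + 3*(-2)) = √(4 - 6) = √(-2) = I*√2)
s = 206
s*((Y(-5)*6)*4) = 206*(((I*√2)*6)*4) = 206*((6*I*√2)*4) = 206*(24*I*√2) = 4944*I*√2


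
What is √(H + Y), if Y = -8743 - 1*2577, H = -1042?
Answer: I*√12362 ≈ 111.18*I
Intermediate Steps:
Y = -11320 (Y = -8743 - 2577 = -11320)
√(H + Y) = √(-1042 - 11320) = √(-12362) = I*√12362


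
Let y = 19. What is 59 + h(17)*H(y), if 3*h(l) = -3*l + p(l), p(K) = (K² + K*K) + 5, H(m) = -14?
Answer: -7271/3 ≈ -2423.7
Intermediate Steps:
p(K) = 5 + 2*K² (p(K) = (K² + K²) + 5 = 2*K² + 5 = 5 + 2*K²)
h(l) = 5/3 - l + 2*l²/3 (h(l) = (-3*l + (5 + 2*l²))/3 = (5 - 3*l + 2*l²)/3 = 5/3 - l + 2*l²/3)
59 + h(17)*H(y) = 59 + (5/3 - 1*17 + (⅔)*17²)*(-14) = 59 + (5/3 - 17 + (⅔)*289)*(-14) = 59 + (5/3 - 17 + 578/3)*(-14) = 59 + (532/3)*(-14) = 59 - 7448/3 = -7271/3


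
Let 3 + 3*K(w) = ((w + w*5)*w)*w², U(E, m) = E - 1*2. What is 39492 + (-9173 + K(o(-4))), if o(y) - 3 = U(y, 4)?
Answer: 30480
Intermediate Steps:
U(E, m) = -2 + E (U(E, m) = E - 2 = -2 + E)
o(y) = 1 + y (o(y) = 3 + (-2 + y) = 1 + y)
K(w) = -1 + 2*w⁴ (K(w) = -1 + (((w + w*5)*w)*w²)/3 = -1 + (((w + 5*w)*w)*w²)/3 = -1 + (((6*w)*w)*w²)/3 = -1 + ((6*w²)*w²)/3 = -1 + (6*w⁴)/3 = -1 + 2*w⁴)
39492 + (-9173 + K(o(-4))) = 39492 + (-9173 + (-1 + 2*(1 - 4)⁴)) = 39492 + (-9173 + (-1 + 2*(-3)⁴)) = 39492 + (-9173 + (-1 + 2*81)) = 39492 + (-9173 + (-1 + 162)) = 39492 + (-9173 + 161) = 39492 - 9012 = 30480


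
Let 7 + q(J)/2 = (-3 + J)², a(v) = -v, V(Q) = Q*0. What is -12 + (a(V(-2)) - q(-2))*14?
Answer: -516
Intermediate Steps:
V(Q) = 0
q(J) = -14 + 2*(-3 + J)²
-12 + (a(V(-2)) - q(-2))*14 = -12 + (-1*0 - (-14 + 2*(-3 - 2)²))*14 = -12 + (0 - (-14 + 2*(-5)²))*14 = -12 + (0 - (-14 + 2*25))*14 = -12 + (0 - (-14 + 50))*14 = -12 + (0 - 1*36)*14 = -12 + (0 - 36)*14 = -12 - 36*14 = -12 - 504 = -516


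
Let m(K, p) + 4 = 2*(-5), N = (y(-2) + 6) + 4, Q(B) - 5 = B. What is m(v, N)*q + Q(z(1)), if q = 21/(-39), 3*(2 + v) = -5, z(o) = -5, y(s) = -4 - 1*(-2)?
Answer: 98/13 ≈ 7.5385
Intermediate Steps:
y(s) = -2 (y(s) = -4 + 2 = -2)
Q(B) = 5 + B
v = -11/3 (v = -2 + (⅓)*(-5) = -2 - 5/3 = -11/3 ≈ -3.6667)
q = -7/13 (q = 21*(-1/39) = -7/13 ≈ -0.53846)
N = 8 (N = (-2 + 6) + 4 = 4 + 4 = 8)
m(K, p) = -14 (m(K, p) = -4 + 2*(-5) = -4 - 10 = -14)
m(v, N)*q + Q(z(1)) = -14*(-7/13) + (5 - 5) = 98/13 + 0 = 98/13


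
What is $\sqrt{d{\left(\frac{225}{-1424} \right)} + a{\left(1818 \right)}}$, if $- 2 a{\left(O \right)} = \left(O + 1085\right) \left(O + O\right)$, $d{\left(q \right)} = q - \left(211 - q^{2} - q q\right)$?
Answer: $\frac{i \sqrt{10702328197390}}{1424} \approx 2297.4 i$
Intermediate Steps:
$d{\left(q \right)} = -211 + q + 2 q^{2}$ ($d{\left(q \right)} = q + \left(\left(q^{2} + q^{2}\right) - 211\right) = q + \left(2 q^{2} - 211\right) = q + \left(-211 + 2 q^{2}\right) = -211 + q + 2 q^{2}$)
$a{\left(O \right)} = - O \left(1085 + O\right)$ ($a{\left(O \right)} = - \frac{\left(O + 1085\right) \left(O + O\right)}{2} = - \frac{\left(1085 + O\right) 2 O}{2} = - \frac{2 O \left(1085 + O\right)}{2} = - O \left(1085 + O\right)$)
$\sqrt{d{\left(\frac{225}{-1424} \right)} + a{\left(1818 \right)}} = \sqrt{\left(-211 + \frac{225}{-1424} + 2 \left(\frac{225}{-1424}\right)^{2}\right) - 1818 \left(1085 + 1818\right)} = \sqrt{\left(-211 + 225 \left(- \frac{1}{1424}\right) + 2 \left(225 \left(- \frac{1}{1424}\right)\right)^{2}\right) - 1818 \cdot 2903} = \sqrt{\left(-211 - \frac{225}{1424} + 2 \left(- \frac{225}{1424}\right)^{2}\right) - 5277654} = \sqrt{\left(-211 - \frac{225}{1424} + 2 \cdot \frac{50625}{2027776}\right) - 5277654} = \sqrt{\left(-211 - \frac{225}{1424} + \frac{50625}{1013888}\right) - 5277654} = \sqrt{- \frac{214039943}{1013888} - 5277654} = \sqrt{- \frac{5351164098695}{1013888}} = \frac{i \sqrt{10702328197390}}{1424}$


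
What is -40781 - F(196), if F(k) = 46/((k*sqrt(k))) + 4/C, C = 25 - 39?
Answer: -55951163/1372 ≈ -40781.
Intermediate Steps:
C = -14
F(k) = -2/7 + 46/k**(3/2) (F(k) = 46/((k*sqrt(k))) + 4/(-14) = 46/(k**(3/2)) + 4*(-1/14) = 46/k**(3/2) - 2/7 = -2/7 + 46/k**(3/2))
-40781 - F(196) = -40781 - (-2/7 + 46/196**(3/2)) = -40781 - (-2/7 + 46*(1/2744)) = -40781 - (-2/7 + 23/1372) = -40781 - 1*(-369/1372) = -40781 + 369/1372 = -55951163/1372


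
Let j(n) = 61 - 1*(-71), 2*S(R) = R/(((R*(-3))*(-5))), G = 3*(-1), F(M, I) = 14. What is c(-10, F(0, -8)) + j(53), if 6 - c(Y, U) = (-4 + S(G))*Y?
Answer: 295/3 ≈ 98.333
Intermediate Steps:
G = -3
S(R) = 1/30 (S(R) = (R/(((R*(-3))*(-5))))/2 = (R/((-3*R*(-5))))/2 = (R/((15*R)))/2 = ((1/(15*R))*R)/2 = (1/2)*(1/15) = 1/30)
j(n) = 132 (j(n) = 61 + 71 = 132)
c(Y, U) = 6 + 119*Y/30 (c(Y, U) = 6 - (-4 + 1/30)*Y = 6 - (-119)*Y/30 = 6 + 119*Y/30)
c(-10, F(0, -8)) + j(53) = (6 + (119/30)*(-10)) + 132 = (6 - 119/3) + 132 = -101/3 + 132 = 295/3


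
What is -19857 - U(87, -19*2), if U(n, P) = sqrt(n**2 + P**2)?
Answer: -19857 - sqrt(9013) ≈ -19952.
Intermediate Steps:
U(n, P) = sqrt(P**2 + n**2)
-19857 - U(87, -19*2) = -19857 - sqrt((-19*2)**2 + 87**2) = -19857 - sqrt((-38)**2 + 7569) = -19857 - sqrt(1444 + 7569) = -19857 - sqrt(9013)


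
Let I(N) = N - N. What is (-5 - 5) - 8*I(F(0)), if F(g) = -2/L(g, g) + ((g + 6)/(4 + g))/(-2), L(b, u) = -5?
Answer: -10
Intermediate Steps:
F(g) = 2/5 - (6 + g)/(2*(4 + g)) (F(g) = -2/(-5) + ((g + 6)/(4 + g))/(-2) = -2*(-1/5) + ((6 + g)/(4 + g))*(-1/2) = 2/5 + ((6 + g)/(4 + g))*(-1/2) = 2/5 - (6 + g)/(2*(4 + g)))
I(N) = 0
(-5 - 5) - 8*I(F(0)) = (-5 - 5) - 8*0 = -10 + 0 = -10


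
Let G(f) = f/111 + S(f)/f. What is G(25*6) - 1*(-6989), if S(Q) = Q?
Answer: 258680/37 ≈ 6991.4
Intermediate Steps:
G(f) = 1 + f/111 (G(f) = f/111 + f/f = f*(1/111) + 1 = f/111 + 1 = 1 + f/111)
G(25*6) - 1*(-6989) = (1 + (25*6)/111) - 1*(-6989) = (1 + (1/111)*150) + 6989 = (1 + 50/37) + 6989 = 87/37 + 6989 = 258680/37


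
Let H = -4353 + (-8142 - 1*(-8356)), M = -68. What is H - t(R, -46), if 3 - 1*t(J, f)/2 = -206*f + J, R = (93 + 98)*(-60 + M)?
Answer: -34089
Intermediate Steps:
H = -4139 (H = -4353 + (-8142 + 8356) = -4353 + 214 = -4139)
R = -24448 (R = (93 + 98)*(-60 - 68) = 191*(-128) = -24448)
t(J, f) = 6 - 2*J + 412*f (t(J, f) = 6 - 2*(-206*f + J) = 6 - 2*(J - 206*f) = 6 + (-2*J + 412*f) = 6 - 2*J + 412*f)
H - t(R, -46) = -4139 - (6 - 2*(-24448) + 412*(-46)) = -4139 - (6 + 48896 - 18952) = -4139 - 1*29950 = -4139 - 29950 = -34089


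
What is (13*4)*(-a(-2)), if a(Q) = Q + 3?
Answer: -52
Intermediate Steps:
a(Q) = 3 + Q
(13*4)*(-a(-2)) = (13*4)*(-(3 - 2)) = 52*(-1*1) = 52*(-1) = -52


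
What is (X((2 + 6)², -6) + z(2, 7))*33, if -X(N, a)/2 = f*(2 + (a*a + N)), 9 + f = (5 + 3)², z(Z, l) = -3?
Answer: -370359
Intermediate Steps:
f = 55 (f = -9 + (5 + 3)² = -9 + 8² = -9 + 64 = 55)
X(N, a) = -220 - 110*N - 110*a² (X(N, a) = -110*(2 + (a*a + N)) = -110*(2 + (a² + N)) = -110*(2 + (N + a²)) = -110*(2 + N + a²) = -2*(110 + 55*N + 55*a²) = -220 - 110*N - 110*a²)
(X((2 + 6)², -6) + z(2, 7))*33 = ((-220 - 110*(2 + 6)² - 110*(-6)²) - 3)*33 = ((-220 - 110*8² - 110*36) - 3)*33 = ((-220 - 110*64 - 3960) - 3)*33 = ((-220 - 7040 - 3960) - 3)*33 = (-11220 - 3)*33 = -11223*33 = -370359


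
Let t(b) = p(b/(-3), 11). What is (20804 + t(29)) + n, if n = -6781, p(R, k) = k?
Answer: 14034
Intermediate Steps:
t(b) = 11
(20804 + t(29)) + n = (20804 + 11) - 6781 = 20815 - 6781 = 14034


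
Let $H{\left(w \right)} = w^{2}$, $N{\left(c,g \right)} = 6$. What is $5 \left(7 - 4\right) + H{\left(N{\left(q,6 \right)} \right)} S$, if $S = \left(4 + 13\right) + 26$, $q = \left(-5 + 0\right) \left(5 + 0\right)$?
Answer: $1563$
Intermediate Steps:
$q = -25$ ($q = \left(-5\right) 5 = -25$)
$S = 43$ ($S = 17 + 26 = 43$)
$5 \left(7 - 4\right) + H{\left(N{\left(q,6 \right)} \right)} S = 5 \left(7 - 4\right) + 6^{2} \cdot 43 = 5 \cdot 3 + 36 \cdot 43 = 15 + 1548 = 1563$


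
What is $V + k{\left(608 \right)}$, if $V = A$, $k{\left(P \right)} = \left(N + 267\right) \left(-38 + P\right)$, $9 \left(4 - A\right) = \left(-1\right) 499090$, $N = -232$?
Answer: $\frac{678676}{9} \approx 75409.0$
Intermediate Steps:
$A = \frac{499126}{9}$ ($A = 4 - \frac{\left(-1\right) 499090}{9} = 4 - - \frac{499090}{9} = 4 + \frac{499090}{9} = \frac{499126}{9} \approx 55458.0$)
$k{\left(P \right)} = -1330 + 35 P$ ($k{\left(P \right)} = \left(-232 + 267\right) \left(-38 + P\right) = 35 \left(-38 + P\right) = -1330 + 35 P$)
$V = \frac{499126}{9} \approx 55458.0$
$V + k{\left(608 \right)} = \frac{499126}{9} + \left(-1330 + 35 \cdot 608\right) = \frac{499126}{9} + \left(-1330 + 21280\right) = \frac{499126}{9} + 19950 = \frac{678676}{9}$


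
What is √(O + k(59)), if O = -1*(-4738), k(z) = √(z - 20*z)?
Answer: √(4738 + I*√1121) ≈ 68.833 + 0.2432*I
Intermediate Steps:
k(z) = √19*√(-z) (k(z) = √(-19*z) = √19*√(-z))
O = 4738
√(O + k(59)) = √(4738 + √19*√(-1*59)) = √(4738 + √19*√(-59)) = √(4738 + √19*(I*√59)) = √(4738 + I*√1121)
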